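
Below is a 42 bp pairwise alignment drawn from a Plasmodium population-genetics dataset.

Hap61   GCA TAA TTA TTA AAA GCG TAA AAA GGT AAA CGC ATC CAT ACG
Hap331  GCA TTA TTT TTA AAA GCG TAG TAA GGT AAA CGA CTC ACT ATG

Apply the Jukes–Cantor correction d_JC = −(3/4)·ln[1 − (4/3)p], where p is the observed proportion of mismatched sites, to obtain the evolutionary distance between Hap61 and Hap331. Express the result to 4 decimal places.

0.2524

Mismatches occur at site 5 (A↔T), site 9 (A↔T), site 21 (A↔G), site 22 (A↔T), site 33 (C↔A), site 34 (A↔C), site 37 (C↔A), site 38 (A↔C), site 41 (C↔T).
p = 9/42 = 0.214286.
d = −0.75 · ln(1 − (4/3)·0.214286) = −0.75 · ln(0.714285) = −0.75 · (-0.336473) = 0.2524.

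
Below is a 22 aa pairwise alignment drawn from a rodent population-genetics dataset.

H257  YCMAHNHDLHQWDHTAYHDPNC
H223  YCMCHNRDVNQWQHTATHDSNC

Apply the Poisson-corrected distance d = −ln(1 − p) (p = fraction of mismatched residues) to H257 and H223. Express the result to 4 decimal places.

Differing sites — 4:A/C; 7:H/R; 9:L/V; 10:H/N; 13:D/Q; 17:Y/T; 20:P/S.
p = 7/22 = 0.318182.
d = −ln(1 − 0.318182) = −ln(0.681818) = 0.3830.

0.3830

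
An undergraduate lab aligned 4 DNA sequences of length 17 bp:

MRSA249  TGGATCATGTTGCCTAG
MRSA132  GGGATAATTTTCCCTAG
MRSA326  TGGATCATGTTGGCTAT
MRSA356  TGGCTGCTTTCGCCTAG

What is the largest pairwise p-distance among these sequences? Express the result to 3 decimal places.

Pairwise Hamming distances:
  MRSA249 vs MRSA132: 4
  MRSA249 vs MRSA326: 2
  MRSA249 vs MRSA356: 5
  MRSA132 vs MRSA326: 6
  MRSA132 vs MRSA356: 6
  MRSA326 vs MRSA356: 7
The largest is 7 mismatches, between MRSA326 and MRSA356; p = 7/17 = 0.412.

0.412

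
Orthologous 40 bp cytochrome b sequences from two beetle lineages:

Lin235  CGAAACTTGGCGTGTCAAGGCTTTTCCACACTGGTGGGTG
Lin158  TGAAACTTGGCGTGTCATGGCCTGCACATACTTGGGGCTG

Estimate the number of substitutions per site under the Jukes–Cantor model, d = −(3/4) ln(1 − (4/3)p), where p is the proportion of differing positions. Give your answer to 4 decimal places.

0.3041

Differing sites — 1:C/T; 18:A/T; 22:T/C; 24:T/G; 25:T/C; 26:C/A; 29:C/T; 33:G/T; 35:T/G; 38:G/C.
p = 10/40 = 0.250000.
d = −0.75 · ln(1 − (4/3)·0.250000) = −0.75 · ln(0.666667) = −0.75 · (-0.405465) = 0.3041.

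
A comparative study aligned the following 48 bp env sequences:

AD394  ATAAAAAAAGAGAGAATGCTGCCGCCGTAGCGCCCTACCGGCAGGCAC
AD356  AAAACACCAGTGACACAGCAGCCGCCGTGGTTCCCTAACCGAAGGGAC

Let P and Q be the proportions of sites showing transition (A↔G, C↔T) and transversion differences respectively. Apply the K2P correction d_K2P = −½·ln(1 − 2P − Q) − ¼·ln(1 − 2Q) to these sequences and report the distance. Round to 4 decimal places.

0.4539

Differing sites — 2:T/A (Tv); 5:A/C (Tv); 7:A/C (Tv); 8:A/C (Tv); 11:A/T (Tv); 14:G/C (Tv); 16:A/C (Tv); 17:T/A (Tv); 20:T/A (Tv); 29:A/G (Ti); 31:C/T (Ti); 32:G/T (Tv); 38:C/A (Tv); 40:G/C (Tv); 42:C/A (Tv); 46:C/G (Tv).
Of the 16 differences, 2 transitions and 14 transversions over 48 sites: P = 2/48 = 0.041667, Q = 14/48 = 0.291667.
d = −0.5·ln(0.624999) − 0.25·ln(0.416666) = −0.5·(-0.470005) − 0.25·(-0.875470) = 0.4539.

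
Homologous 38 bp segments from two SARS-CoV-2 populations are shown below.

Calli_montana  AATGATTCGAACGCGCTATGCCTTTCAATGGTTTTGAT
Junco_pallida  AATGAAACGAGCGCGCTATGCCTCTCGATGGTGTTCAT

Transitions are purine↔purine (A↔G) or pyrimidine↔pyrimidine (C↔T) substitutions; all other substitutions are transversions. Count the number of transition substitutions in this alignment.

Differing sites — 6:T/A (Tv); 7:T/A (Tv); 11:A/G (Ti); 24:T/C (Ti); 27:A/G (Ti); 33:T/G (Tv); 36:G/C (Tv).
Of the 7 differences, 3 transitions and 4 transversions, so the answer is 3.

3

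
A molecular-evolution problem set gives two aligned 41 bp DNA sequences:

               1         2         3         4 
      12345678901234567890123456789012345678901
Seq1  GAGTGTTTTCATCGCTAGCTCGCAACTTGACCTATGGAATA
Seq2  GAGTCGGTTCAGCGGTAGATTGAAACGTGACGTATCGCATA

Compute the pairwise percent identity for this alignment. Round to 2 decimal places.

Mismatches occur at site 5 (G/C), site 6 (T/G), site 7 (T/G), site 12 (T/G), site 15 (C/G), site 19 (C/A), site 21 (C/T), site 23 (C/A), site 27 (T/G), site 32 (C/G), site 36 (G/C), site 38 (A/C).
29 of the 41 sites match, so the percent identity is 29/41 × 100 = 70.73%.

70.73%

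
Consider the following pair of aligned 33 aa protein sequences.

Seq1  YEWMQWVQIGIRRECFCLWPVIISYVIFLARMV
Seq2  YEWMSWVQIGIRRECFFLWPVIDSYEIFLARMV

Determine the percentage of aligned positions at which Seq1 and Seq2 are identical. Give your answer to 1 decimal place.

87.9%

Mismatches occur at site 5 (Q↔S), site 17 (C↔F), site 23 (I↔D), site 26 (V↔E).
29 of the 33 sites match, so the percent identity is 29/33 × 100 = 87.9%.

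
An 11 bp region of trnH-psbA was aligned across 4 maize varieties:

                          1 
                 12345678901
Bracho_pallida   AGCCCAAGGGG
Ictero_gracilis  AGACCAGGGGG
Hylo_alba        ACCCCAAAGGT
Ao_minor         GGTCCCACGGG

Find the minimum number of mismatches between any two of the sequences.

Pairwise Hamming distances:
  Bracho_pallida vs Ictero_gracilis: 2
  Bracho_pallida vs Hylo_alba: 3
  Bracho_pallida vs Ao_minor: 4
  Ictero_gracilis vs Hylo_alba: 5
  Ictero_gracilis vs Ao_minor: 5
  Hylo_alba vs Ao_minor: 6
The smallest is 2, between Bracho_pallida and Ictero_gracilis.

2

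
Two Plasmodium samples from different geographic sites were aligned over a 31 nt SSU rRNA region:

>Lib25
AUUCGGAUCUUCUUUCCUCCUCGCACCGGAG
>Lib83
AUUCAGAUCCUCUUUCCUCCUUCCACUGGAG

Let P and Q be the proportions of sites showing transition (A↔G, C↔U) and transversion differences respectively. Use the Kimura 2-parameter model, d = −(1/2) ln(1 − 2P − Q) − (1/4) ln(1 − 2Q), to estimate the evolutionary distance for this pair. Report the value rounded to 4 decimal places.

Differing sites — 5:G/A (Ti); 10:U/C (Ti); 22:C/U (Ti); 23:G/C (Tv); 27:C/U (Ti).
Of the 5 differences, 4 transitions and 1 transversion over 31 sites: P = 4/31 = 0.129032, Q = 1/31 = 0.032258.
d = −0.5·ln(0.709678) − 0.25·ln(0.935484) = −0.5·(-0.342944) − 0.25·(-0.066691) = 0.1881.

0.1881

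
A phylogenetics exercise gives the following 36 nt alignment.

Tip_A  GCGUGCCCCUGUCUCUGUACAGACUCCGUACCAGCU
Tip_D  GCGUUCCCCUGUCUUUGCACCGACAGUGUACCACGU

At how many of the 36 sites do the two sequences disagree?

Differing sites — 5:G/U; 15:C/U; 18:U/C; 21:A/C; 25:U/A; 26:C/G; 27:C/U; 34:G/C; 35:C/G.
That gives 9 mismatches out of 36 aligned sites, so the Hamming distance is 9.

9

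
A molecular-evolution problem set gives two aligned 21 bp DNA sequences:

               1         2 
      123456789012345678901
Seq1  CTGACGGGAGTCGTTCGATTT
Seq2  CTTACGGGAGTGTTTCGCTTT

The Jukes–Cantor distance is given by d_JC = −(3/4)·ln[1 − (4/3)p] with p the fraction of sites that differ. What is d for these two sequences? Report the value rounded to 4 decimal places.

Mismatches occur at site 3 (G↔T), site 12 (C↔G), site 13 (G↔T), site 18 (A↔C).
p = 4/21 = 0.190476.
d = −0.75 · ln(1 − (4/3)·0.190476) = −0.75 · ln(0.746032) = −0.75 · (-0.292987) = 0.2197.

0.2197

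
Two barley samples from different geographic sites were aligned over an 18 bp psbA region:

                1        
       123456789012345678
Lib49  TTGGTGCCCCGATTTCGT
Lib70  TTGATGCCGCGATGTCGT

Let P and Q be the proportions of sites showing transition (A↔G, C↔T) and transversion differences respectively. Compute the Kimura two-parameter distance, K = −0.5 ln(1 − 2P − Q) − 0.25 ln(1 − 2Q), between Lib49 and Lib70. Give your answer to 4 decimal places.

0.1885

Differing sites — 4:G/A (Ti); 9:C/G (Tv); 14:T/G (Tv).
Of the 3 differences, 1 transition and 2 transversions over 18 sites: P = 1/18 = 0.055556, Q = 2/18 = 0.111111.
d = −0.5·ln(0.777777) − 0.25·ln(0.777778) = −0.5·(-0.251315) − 0.25·(-0.251314) = 0.1885.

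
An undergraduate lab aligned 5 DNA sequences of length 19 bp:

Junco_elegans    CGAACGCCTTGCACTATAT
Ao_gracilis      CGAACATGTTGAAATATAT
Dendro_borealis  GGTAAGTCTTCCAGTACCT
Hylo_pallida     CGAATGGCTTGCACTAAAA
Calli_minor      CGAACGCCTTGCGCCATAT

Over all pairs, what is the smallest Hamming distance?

Pairwise Hamming distances:
  Junco_elegans vs Ao_gracilis: 5
  Junco_elegans vs Dendro_borealis: 8
  Junco_elegans vs Hylo_pallida: 4
  Junco_elegans vs Calli_minor: 2
  Ao_gracilis vs Dendro_borealis: 10
  Ao_gracilis vs Hylo_pallida: 8
  Ao_gracilis vs Calli_minor: 7
  Dendro_borealis vs Hylo_pallida: 9
  Dendro_borealis vs Calli_minor: 10
  Hylo_pallida vs Calli_minor: 6
The smallest is 2, between Junco_elegans and Calli_minor.

2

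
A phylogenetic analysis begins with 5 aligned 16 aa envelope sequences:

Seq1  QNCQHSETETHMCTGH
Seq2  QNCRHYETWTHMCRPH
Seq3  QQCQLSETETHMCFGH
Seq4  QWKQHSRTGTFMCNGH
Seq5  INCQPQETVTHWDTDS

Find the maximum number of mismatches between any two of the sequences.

13

Pairwise Hamming distances:
  Seq1 vs Seq2: 5
  Seq1 vs Seq3: 3
  Seq1 vs Seq4: 6
  Seq1 vs Seq5: 8
  Seq2 vs Seq3: 7
  Seq2 vs Seq4: 9
  Seq2 vs Seq5: 10
  Seq3 vs Seq4: 7
  Seq3 vs Seq5: 10
  Seq4 vs Seq5: 13
The largest is 13, between Seq4 and Seq5.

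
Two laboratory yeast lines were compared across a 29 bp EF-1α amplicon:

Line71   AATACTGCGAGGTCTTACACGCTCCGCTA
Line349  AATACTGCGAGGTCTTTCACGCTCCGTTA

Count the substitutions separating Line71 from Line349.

The sequences differ at positions 17 (A/T), 27 (C/T).
That gives 2 mismatches out of 29 aligned sites, so the Hamming distance is 2.

2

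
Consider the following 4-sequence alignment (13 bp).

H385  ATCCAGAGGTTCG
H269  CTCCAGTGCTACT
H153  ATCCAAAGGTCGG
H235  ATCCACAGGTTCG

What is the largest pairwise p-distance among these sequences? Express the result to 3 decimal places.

0.538

Pairwise Hamming distances:
  H385 vs H269: 5
  H385 vs H153: 3
  H385 vs H235: 1
  H269 vs H153: 7
  H269 vs H235: 6
  H153 vs H235: 3
The largest is 7 mismatches, between H269 and H153; p = 7/13 = 0.538.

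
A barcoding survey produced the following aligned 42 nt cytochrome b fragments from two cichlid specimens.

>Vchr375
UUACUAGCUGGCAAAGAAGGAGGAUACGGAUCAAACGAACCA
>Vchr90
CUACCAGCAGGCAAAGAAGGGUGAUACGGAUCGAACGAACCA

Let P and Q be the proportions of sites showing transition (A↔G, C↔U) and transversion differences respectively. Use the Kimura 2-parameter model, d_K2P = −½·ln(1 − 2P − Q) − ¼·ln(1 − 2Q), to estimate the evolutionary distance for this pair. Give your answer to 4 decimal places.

Mismatches occur at site 1 (U/C, transition), site 5 (U/C, transition), site 9 (U/A, transversion), site 21 (A/G, transition), site 22 (G/U, transversion), site 33 (A/G, transition).
Of the 6 differences, 4 transitions and 2 transversions over 42 sites: P = 4/42 = 0.095238, Q = 2/42 = 0.047619.
d = −0.5·ln(0.761905) − 0.25·ln(0.904762) = −0.5·(-0.271933) − 0.25·(-0.100083) = 0.1610.

0.1610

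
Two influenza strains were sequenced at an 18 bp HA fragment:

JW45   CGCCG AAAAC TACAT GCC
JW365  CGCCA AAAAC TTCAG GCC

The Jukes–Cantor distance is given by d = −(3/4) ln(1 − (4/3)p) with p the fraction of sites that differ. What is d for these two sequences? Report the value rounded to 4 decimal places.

Differing sites — 5:G/A; 12:A/T; 15:T/G.
p = 3/18 = 0.166667.
d = −0.75 · ln(1 − (4/3)·0.166667) = −0.75 · ln(0.777777) = −0.75 · (-0.251315) = 0.1885.

0.1885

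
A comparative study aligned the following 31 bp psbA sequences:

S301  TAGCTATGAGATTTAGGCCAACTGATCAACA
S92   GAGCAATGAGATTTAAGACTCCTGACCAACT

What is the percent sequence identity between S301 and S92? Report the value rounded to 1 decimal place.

Differing sites — 1:T/G; 5:T/A; 16:G/A; 18:C/A; 20:A/T; 21:A/C; 26:T/C; 31:A/T.
23 of the 31 sites match, so the percent identity is 23/31 × 100 = 74.2%.

74.2%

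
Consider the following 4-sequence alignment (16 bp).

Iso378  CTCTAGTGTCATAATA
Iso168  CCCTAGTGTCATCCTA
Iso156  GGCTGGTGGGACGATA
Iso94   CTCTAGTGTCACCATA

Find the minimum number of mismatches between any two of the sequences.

2

Pairwise Hamming distances:
  Iso378 vs Iso168: 3
  Iso378 vs Iso156: 7
  Iso378 vs Iso94: 2
  Iso168 vs Iso156: 8
  Iso168 vs Iso94: 3
  Iso156 vs Iso94: 6
The smallest is 2, between Iso378 and Iso94.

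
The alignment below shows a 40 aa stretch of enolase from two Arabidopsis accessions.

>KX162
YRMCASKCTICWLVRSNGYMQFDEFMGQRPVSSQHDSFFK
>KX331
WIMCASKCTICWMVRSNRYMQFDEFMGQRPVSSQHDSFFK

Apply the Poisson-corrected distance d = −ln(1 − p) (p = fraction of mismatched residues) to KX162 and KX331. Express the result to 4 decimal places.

0.1054

Differing sites — 1:Y/W; 2:R/I; 13:L/M; 18:G/R.
p = 4/40 = 0.100000.
d = −ln(1 − 0.100000) = −ln(0.900000) = 0.1054.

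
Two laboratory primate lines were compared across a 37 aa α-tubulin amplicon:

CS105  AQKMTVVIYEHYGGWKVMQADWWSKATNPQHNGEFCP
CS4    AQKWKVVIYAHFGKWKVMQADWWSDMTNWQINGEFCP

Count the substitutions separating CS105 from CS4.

9

The sequences differ at positions 4 (M/W), 5 (T/K), 10 (E/A), 12 (Y/F), 14 (G/K), 25 (K/D), 26 (A/M), 29 (P/W), 31 (H/I).
That gives 9 mismatches out of 37 aligned sites, so the Hamming distance is 9.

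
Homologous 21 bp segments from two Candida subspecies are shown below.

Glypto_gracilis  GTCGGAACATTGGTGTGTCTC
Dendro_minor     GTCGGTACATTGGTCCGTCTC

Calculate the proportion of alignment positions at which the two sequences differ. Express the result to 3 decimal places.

The sequences differ at positions 6 (A/T), 15 (G/C), 16 (T/C).
There are 3 differences over 21 sites, so p = 3/21 = 0.143.

0.143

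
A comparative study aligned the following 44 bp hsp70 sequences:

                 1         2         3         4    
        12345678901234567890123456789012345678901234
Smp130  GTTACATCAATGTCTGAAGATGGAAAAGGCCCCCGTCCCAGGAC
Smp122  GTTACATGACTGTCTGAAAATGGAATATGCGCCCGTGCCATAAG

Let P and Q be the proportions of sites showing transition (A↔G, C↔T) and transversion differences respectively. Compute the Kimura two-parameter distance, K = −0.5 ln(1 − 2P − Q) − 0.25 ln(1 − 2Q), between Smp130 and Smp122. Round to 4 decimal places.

The sequences differ at positions 8 (C/G, transversion), 10 (A/C, transversion), 19 (G/A, transition), 26 (A/T, transversion), 28 (G/T, transversion), 31 (C/G, transversion), 37 (C/G, transversion), 41 (G/T, transversion), 42 (G/A, transition), 44 (C/G, transversion).
Of the 10 differences, 2 transitions and 8 transversions over 44 sites: P = 2/44 = 0.045455, Q = 8/44 = 0.181818.
d = −0.5·ln(0.727272) − 0.25·ln(0.636364) = −0.5·(-0.318455) − 0.25·(-0.451985) = 0.2722.

0.2722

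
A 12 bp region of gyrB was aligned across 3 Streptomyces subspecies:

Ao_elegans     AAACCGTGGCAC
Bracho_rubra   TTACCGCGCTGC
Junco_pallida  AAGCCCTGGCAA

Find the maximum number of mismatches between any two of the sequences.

Pairwise Hamming distances:
  Ao_elegans vs Bracho_rubra: 6
  Ao_elegans vs Junco_pallida: 3
  Bracho_rubra vs Junco_pallida: 9
The largest is 9, between Bracho_rubra and Junco_pallida.

9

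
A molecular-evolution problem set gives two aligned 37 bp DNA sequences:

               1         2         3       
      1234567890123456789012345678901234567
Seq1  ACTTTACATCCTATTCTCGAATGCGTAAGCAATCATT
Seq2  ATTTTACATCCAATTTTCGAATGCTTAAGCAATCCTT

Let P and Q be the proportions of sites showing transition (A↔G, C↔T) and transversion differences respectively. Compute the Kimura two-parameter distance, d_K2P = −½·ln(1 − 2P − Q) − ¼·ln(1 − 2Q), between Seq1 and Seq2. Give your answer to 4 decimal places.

0.1491

The sequences differ at positions 2 (C/T, transition), 12 (T/A, transversion), 16 (C/T, transition), 25 (G/T, transversion), 35 (A/C, transversion).
Of the 5 differences, 2 transitions and 3 transversions over 37 sites: P = 2/37 = 0.054054, Q = 3/37 = 0.081081.
d = −0.5·ln(0.810811) − 0.25·ln(0.837838) = −0.5·(-0.209720) − 0.25·(-0.176931) = 0.1491.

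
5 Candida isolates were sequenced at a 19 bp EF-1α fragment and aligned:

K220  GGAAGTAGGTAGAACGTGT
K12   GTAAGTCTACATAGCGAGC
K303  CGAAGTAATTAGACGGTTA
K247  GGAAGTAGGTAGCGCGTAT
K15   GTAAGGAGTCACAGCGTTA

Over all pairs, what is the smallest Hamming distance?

3

Pairwise Hamming distances:
  K220 vs K12: 9
  K220 vs K303: 7
  K220 vs K247: 3
  K220 vs K15: 8
  K12 vs K303: 12
  K12 vs K247: 10
  K12 vs K15: 8
  K303 vs K247: 8
  K303 vs K15: 8
  K247 vs K15: 8
The smallest is 3, between K220 and K247.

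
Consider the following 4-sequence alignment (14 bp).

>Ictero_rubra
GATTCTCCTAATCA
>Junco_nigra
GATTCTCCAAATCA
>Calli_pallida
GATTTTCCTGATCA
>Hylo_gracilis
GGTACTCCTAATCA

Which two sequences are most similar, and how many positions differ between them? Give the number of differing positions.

1

Pairwise Hamming distances:
  Ictero_rubra vs Junco_nigra: 1
  Ictero_rubra vs Calli_pallida: 2
  Ictero_rubra vs Hylo_gracilis: 2
  Junco_nigra vs Calli_pallida: 3
  Junco_nigra vs Hylo_gracilis: 3
  Calli_pallida vs Hylo_gracilis: 4
The smallest is 1, between Ictero_rubra and Junco_nigra.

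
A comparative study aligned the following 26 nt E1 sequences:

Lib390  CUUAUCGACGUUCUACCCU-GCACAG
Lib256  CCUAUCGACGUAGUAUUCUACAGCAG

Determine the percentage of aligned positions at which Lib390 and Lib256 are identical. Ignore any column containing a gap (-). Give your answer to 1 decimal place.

68.0%

Excluding the 1 gap column leaves 25 comparable sites.
Differing sites — 2:U/C; 12:U/A; 13:C/G; 16:C/U; 17:C/U; 21:G/C; 22:C/A; 23:A/G.
17 of the 25 comparable sites match, so the percent identity is 17/25 × 100 = 68.0%.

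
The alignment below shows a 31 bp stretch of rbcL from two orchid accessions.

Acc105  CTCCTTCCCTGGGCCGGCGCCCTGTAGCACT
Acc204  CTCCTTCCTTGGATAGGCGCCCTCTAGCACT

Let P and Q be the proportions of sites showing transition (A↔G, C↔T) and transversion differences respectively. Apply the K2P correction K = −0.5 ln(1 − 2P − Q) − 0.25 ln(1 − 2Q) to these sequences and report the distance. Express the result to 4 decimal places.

0.1838

The sequences differ at positions 9 (C/T, transition), 13 (G/A, transition), 14 (C/T, transition), 15 (C/A, transversion), 24 (G/C, transversion).
Of the 5 differences, 3 transitions and 2 transversions over 31 sites: P = 3/31 = 0.096774, Q = 2/31 = 0.064516.
d = −0.5·ln(0.741936) − 0.25·ln(0.870968) = −0.5·(-0.298492) − 0.25·(-0.138150) = 0.1838.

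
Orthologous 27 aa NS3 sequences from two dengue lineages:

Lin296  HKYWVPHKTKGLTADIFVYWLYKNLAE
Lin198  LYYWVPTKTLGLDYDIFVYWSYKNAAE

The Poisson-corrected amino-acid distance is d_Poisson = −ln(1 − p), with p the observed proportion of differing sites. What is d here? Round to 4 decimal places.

Mismatches occur at site 1 (H→L), site 2 (K→Y), site 7 (H→T), site 10 (K→L), site 13 (T→D), site 14 (A→Y), site 21 (L→S), site 25 (L→A).
p = 8/27 = 0.296296.
d = −ln(1 − 0.296296) = −ln(0.703704) = 0.3514.

0.3514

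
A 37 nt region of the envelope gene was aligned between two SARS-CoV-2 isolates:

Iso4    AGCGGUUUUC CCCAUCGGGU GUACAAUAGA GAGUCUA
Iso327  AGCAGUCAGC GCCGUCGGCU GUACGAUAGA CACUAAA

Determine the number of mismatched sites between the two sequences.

12

Differing sites — 4:G/A; 7:U/C; 8:U/A; 9:U/G; 11:C/G; 14:A/G; 19:G/C; 25:A/G; 31:G/C; 33:G/C; 35:C/A; 36:U/A.
That gives 12 mismatches out of 37 aligned sites, so the Hamming distance is 12.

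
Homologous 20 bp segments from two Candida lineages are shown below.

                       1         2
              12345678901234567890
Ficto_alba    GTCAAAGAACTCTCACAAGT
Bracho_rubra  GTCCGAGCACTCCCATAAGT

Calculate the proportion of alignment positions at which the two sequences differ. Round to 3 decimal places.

0.250

The sequences differ at positions 4 (A/C), 5 (A/G), 8 (A/C), 13 (T/C), 16 (C/T).
There are 5 differences over 20 sites, so p = 5/20 = 0.250.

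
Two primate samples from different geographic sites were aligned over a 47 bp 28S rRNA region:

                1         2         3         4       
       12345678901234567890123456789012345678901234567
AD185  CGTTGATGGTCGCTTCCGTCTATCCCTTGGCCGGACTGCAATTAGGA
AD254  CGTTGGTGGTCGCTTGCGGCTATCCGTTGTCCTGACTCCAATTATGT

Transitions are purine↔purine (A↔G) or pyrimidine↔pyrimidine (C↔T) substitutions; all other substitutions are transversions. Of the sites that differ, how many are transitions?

Differing sites — 6:A/G (Ti); 16:C/G (Tv); 19:T/G (Tv); 26:C/G (Tv); 30:G/T (Tv); 33:G/T (Tv); 38:G/C (Tv); 45:G/T (Tv); 47:A/T (Tv).
Of the 9 differences, 1 transition and 8 transversions, so the answer is 1.

1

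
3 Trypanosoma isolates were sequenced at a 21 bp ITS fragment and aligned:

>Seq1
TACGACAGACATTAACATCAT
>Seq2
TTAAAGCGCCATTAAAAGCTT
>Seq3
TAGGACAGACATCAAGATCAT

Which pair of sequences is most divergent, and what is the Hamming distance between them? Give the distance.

10

Pairwise Hamming distances:
  Seq1 vs Seq2: 9
  Seq1 vs Seq3: 3
  Seq2 vs Seq3: 10
The largest is 10, between Seq2 and Seq3.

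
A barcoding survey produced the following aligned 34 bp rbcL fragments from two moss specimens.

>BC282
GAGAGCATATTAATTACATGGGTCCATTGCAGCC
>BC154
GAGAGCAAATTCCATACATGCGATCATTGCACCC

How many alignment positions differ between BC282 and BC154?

The sequences differ at positions 8 (T/A), 12 (A/C), 13 (A/C), 14 (T/A), 21 (G/C), 23 (T/A), 24 (C/T), 32 (G/C).
That gives 8 mismatches out of 34 aligned sites, so the Hamming distance is 8.

8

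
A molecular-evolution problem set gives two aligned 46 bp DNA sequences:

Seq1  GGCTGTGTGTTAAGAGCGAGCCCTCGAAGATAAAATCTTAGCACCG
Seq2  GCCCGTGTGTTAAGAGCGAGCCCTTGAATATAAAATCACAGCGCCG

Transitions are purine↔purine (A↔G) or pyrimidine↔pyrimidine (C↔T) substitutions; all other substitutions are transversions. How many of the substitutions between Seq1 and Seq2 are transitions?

Mismatches occur at site 2 (G/C, transversion), site 4 (T/C, transition), site 25 (C/T, transition), site 29 (G/T, transversion), site 38 (T/A, transversion), site 39 (T/C, transition), site 43 (A/G, transition).
Of the 7 differences, 4 transitions and 3 transversions, so the answer is 4.

4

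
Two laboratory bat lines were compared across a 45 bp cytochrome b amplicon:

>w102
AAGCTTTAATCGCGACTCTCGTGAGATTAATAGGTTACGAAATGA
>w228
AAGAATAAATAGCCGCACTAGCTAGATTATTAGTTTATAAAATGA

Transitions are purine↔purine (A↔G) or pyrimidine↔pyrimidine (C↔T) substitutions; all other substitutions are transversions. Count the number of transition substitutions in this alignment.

The sequences differ at positions 4 (C/A, transversion), 5 (T/A, transversion), 7 (T/A, transversion), 11 (C/A, transversion), 14 (G/C, transversion), 15 (A/G, transition), 17 (T/A, transversion), 20 (C/A, transversion), 22 (T/C, transition), 23 (G/T, transversion), 30 (A/T, transversion), 34 (G/T, transversion), 38 (C/T, transition), 39 (G/A, transition).
Of the 14 differences, 4 transitions and 10 transversions, so the answer is 4.

4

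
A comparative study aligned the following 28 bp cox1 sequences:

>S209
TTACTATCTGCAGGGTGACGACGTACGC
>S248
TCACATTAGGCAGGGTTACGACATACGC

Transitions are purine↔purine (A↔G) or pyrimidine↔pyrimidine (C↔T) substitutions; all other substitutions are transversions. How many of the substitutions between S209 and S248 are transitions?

2

Mismatches occur at site 2 (T→C, transition), site 5 (T→A, transversion), site 6 (A→T, transversion), site 8 (C→A, transversion), site 9 (T→G, transversion), site 17 (G→T, transversion), site 23 (G→A, transition).
Of the 7 differences, 2 transitions and 5 transversions, so the answer is 2.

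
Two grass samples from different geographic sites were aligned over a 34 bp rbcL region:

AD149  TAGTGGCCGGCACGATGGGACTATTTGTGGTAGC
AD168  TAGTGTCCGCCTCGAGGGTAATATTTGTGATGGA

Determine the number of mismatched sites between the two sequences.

Differing sites — 6:G/T; 10:G/C; 12:A/T; 16:T/G; 19:G/T; 21:C/A; 30:G/A; 32:A/G; 34:C/A.
That gives 9 mismatches out of 34 aligned sites, so the Hamming distance is 9.

9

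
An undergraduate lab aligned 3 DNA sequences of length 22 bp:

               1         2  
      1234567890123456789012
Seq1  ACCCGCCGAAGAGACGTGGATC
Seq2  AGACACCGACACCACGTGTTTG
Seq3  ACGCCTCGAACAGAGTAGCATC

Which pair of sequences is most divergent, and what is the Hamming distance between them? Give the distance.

14

Pairwise Hamming distances:
  Seq1 vs Seq2: 10
  Seq1 vs Seq3: 8
  Seq2 vs Seq3: 14
The largest is 14, between Seq2 and Seq3.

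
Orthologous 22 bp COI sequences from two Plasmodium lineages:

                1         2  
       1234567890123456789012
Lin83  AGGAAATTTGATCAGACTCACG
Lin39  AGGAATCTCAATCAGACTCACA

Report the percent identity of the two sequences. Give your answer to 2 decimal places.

Mismatches occur at site 6 (A↔T), site 7 (T↔C), site 9 (T↔C), site 10 (G↔A), site 22 (G↔A).
17 of the 22 sites match, so the percent identity is 17/22 × 100 = 77.27%.

77.27%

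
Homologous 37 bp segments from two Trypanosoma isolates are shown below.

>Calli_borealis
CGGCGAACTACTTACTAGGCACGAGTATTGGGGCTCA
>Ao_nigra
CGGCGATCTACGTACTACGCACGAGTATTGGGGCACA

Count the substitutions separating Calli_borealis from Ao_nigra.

Mismatches occur at site 7 (A→T), site 12 (T→G), site 18 (G→C), site 35 (T→A).
That gives 4 mismatches out of 37 aligned sites, so the Hamming distance is 4.

4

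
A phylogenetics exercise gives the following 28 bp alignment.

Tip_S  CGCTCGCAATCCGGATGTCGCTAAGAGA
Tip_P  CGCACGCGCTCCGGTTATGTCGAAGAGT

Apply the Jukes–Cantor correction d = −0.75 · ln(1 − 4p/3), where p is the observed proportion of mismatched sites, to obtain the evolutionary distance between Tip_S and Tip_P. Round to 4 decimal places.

0.4197

Mismatches occur at site 4 (T/A), site 8 (A/G), site 9 (A/C), site 15 (A/T), site 17 (G/A), site 19 (C/G), site 20 (G/T), site 22 (T/G), site 28 (A/T).
p = 9/28 = 0.321429.
d = −0.75 · ln(1 − (4/3)·0.321429) = −0.75 · ln(0.571428) = −0.75 · (-0.559617) = 0.4197.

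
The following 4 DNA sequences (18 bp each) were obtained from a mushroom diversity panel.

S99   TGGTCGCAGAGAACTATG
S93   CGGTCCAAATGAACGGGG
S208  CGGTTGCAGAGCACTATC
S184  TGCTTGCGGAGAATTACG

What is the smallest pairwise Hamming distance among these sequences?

4

Pairwise Hamming distances:
  S99 vs S93: 8
  S99 vs S208: 4
  S99 vs S184: 5
  S93 vs S208: 10
  S93 vs S184: 12
  S208 vs S184: 7
The smallest is 4, between S99 and S208.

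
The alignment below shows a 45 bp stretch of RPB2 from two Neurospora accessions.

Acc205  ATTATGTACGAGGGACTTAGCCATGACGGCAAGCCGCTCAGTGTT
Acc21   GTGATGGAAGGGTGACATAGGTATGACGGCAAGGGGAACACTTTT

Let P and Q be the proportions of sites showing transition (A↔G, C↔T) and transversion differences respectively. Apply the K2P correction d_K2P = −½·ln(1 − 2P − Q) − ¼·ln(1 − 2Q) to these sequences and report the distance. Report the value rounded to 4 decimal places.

0.4459

The sequences differ at positions 1 (A/G, transition), 3 (T/G, transversion), 7 (T/G, transversion), 9 (C/A, transversion), 11 (A/G, transition), 13 (G/T, transversion), 17 (T/A, transversion), 21 (C/G, transversion), 22 (C/T, transition), 34 (C/G, transversion), 35 (C/G, transversion), 37 (C/A, transversion), 38 (T/A, transversion), 41 (G/C, transversion), 43 (G/T, transversion).
Of the 15 differences, 3 transitions and 12 transversions over 45 sites: P = 3/45 = 0.066667, Q = 12/45 = 0.266667.
d = −0.5·ln(0.599999) − 0.25·ln(0.466666) = −0.5·(-0.510827) − 0.25·(-0.762141) = 0.4459.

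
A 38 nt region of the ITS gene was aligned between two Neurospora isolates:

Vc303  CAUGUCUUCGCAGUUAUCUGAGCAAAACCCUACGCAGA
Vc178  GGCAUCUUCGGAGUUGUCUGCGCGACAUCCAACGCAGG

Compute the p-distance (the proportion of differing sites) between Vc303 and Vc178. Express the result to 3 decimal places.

The sequences differ at positions 1 (C/G), 2 (A/G), 3 (U/C), 4 (G/A), 11 (C/G), 16 (A/G), 21 (A/C), 24 (A/G), 26 (A/C), 28 (C/U), 31 (U/A), 38 (A/G).
There are 12 differences over 38 sites, so p = 12/38 = 0.316.

0.316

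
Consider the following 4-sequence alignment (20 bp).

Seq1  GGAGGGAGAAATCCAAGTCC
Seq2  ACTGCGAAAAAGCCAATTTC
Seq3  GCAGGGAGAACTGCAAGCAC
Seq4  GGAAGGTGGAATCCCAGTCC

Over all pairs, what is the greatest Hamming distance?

12

Pairwise Hamming distances:
  Seq1 vs Seq2: 8
  Seq1 vs Seq3: 5
  Seq1 vs Seq4: 4
  Seq2 vs Seq3: 10
  Seq2 vs Seq4: 12
  Seq3 vs Seq4: 9
The largest is 12, between Seq2 and Seq4.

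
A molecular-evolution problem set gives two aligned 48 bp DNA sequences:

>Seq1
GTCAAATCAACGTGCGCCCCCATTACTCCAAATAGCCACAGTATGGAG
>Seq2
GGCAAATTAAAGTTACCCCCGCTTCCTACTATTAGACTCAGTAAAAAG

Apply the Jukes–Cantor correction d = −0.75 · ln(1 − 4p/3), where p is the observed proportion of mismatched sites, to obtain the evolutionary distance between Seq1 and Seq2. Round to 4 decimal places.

0.4793

Mismatches occur at site 2 (T/G), site 8 (C/T), site 11 (C/A), site 14 (G/T), site 15 (C/A), site 16 (G/C), site 21 (C/G), site 22 (A/C), site 25 (A/C), site 28 (C/A), site 30 (A/T), site 32 (A/T), site 36 (C/A), site 38 (A/T), site 44 (T/A), site 45 (G/A), site 46 (G/A).
p = 17/48 = 0.354167.
d = −0.75 · ln(1 − (4/3)·0.354167) = −0.75 · ln(0.527777) = −0.75 · (-0.639081) = 0.4793.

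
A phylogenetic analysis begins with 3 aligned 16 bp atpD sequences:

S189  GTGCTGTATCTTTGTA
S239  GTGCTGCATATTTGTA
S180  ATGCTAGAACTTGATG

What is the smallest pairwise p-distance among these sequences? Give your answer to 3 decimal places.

0.125

Pairwise Hamming distances:
  S189 vs S239: 2
  S189 vs S180: 7
  S239 vs S180: 8
The smallest is 2 mismatches, between S189 and S239; p = 2/16 = 0.125.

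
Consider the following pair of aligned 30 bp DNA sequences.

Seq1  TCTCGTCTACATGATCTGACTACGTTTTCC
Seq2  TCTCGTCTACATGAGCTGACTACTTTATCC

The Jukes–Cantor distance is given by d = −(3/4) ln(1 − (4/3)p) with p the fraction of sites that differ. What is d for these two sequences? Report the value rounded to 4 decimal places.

0.1073

Mismatches occur at site 15 (T→G), site 24 (G→T), site 27 (T→A).
p = 3/30 = 0.100000.
d = −0.75 · ln(1 − (4/3)·0.100000) = −0.75 · ln(0.866667) = −0.75 · (-0.143100) = 0.1073.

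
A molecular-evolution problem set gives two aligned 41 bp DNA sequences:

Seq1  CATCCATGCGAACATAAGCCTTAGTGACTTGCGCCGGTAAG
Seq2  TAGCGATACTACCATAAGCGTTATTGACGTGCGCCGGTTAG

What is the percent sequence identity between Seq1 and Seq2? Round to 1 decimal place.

75.6%

Differing sites — 1:C/T; 3:T/G; 5:C/G; 8:G/A; 10:G/T; 12:A/C; 20:C/G; 24:G/T; 29:T/G; 39:A/T.
31 of the 41 sites match, so the percent identity is 31/41 × 100 = 75.6%.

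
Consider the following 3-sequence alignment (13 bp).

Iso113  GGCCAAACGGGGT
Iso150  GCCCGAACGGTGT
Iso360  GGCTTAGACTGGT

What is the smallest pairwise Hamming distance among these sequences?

3

Pairwise Hamming distances:
  Iso113 vs Iso150: 3
  Iso113 vs Iso360: 6
  Iso150 vs Iso360: 8
The smallest is 3, between Iso113 and Iso150.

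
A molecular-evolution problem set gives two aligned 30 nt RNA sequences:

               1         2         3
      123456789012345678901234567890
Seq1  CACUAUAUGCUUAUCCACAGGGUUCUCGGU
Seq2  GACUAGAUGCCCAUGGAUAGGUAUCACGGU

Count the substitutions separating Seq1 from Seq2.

Mismatches occur at site 1 (C/G), site 6 (U/G), site 11 (U/C), site 12 (U/C), site 15 (C/G), site 16 (C/G), site 18 (C/U), site 22 (G/U), site 23 (U/A), site 26 (U/A).
That gives 10 mismatches out of 30 aligned sites, so the Hamming distance is 10.

10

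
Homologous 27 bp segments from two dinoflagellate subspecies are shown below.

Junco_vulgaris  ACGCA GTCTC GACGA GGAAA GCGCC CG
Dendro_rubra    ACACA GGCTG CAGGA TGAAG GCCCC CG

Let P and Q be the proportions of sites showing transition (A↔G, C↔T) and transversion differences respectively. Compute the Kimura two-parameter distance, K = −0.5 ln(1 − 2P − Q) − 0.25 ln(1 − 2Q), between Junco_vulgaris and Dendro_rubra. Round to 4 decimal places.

The sequences differ at positions 3 (G/A, transition), 7 (T/G, transversion), 10 (C/G, transversion), 11 (G/C, transversion), 13 (C/G, transversion), 16 (G/T, transversion), 20 (A/G, transition), 23 (G/C, transversion).
Of the 8 differences, 2 transitions and 6 transversions over 27 sites: P = 2/27 = 0.074074, Q = 6/27 = 0.222222.
d = −0.5·ln(0.629630) − 0.25·ln(0.555556) = −0.5·(-0.462623) − 0.25·(-0.587786) = 0.3783.

0.3783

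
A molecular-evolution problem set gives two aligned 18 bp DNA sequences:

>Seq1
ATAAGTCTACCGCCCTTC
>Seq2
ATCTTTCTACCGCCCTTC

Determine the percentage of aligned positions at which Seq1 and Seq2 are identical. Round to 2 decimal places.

Mismatches occur at site 3 (A/C), site 4 (A/T), site 5 (G/T).
15 of the 18 sites match, so the percent identity is 15/18 × 100 = 83.33%.

83.33%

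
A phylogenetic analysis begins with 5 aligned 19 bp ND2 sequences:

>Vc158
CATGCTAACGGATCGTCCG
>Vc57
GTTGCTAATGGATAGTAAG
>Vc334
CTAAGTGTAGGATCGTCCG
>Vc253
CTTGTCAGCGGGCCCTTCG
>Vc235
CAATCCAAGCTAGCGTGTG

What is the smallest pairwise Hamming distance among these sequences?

6

Pairwise Hamming distances:
  Vc158 vs Vc57: 6
  Vc158 vs Vc334: 7
  Vc158 vs Vc253: 8
  Vc158 vs Vc235: 9
  Vc57 vs Vc334: 10
  Vc57 vs Vc253: 11
  Vc57 vs Vc235: 12
  Vc334 vs Vc253: 11
  Vc334 vs Vc235: 12
  Vc253 vs Vc235: 13
The smallest is 6, between Vc158 and Vc57.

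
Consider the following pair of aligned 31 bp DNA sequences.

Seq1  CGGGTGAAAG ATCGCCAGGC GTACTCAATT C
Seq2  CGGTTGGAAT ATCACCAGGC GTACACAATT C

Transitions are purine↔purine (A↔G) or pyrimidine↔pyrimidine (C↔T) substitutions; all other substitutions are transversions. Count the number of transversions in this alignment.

3

The sequences differ at positions 4 (G/T, transversion), 7 (A/G, transition), 10 (G/T, transversion), 14 (G/A, transition), 25 (T/A, transversion).
Of the 5 differences, 2 transitions and 3 transversions, so the answer is 3.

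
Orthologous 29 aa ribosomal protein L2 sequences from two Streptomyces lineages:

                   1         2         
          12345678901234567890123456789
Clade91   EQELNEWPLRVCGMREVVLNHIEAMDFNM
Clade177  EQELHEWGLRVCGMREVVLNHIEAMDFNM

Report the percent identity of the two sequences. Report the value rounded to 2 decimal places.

93.10%

The sequences differ at positions 5 (N/H), 8 (P/G).
27 of the 29 sites match, so the percent identity is 27/29 × 100 = 93.10%.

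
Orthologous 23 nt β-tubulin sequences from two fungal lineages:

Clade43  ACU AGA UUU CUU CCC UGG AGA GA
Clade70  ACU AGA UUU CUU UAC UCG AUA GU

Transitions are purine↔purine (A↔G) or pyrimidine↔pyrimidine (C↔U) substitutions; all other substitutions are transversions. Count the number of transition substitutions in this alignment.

Mismatches occur at site 13 (C/U, transition), site 14 (C/A, transversion), site 17 (G/C, transversion), site 20 (G/U, transversion), site 23 (A/U, transversion).
Of the 5 differences, 1 transition and 4 transversions, so the answer is 1.

1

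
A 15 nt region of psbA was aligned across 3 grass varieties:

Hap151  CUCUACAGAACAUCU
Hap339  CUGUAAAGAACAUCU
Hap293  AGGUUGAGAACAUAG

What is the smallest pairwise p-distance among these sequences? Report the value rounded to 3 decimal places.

Pairwise Hamming distances:
  Hap151 vs Hap339: 2
  Hap151 vs Hap293: 7
  Hap339 vs Hap293: 6
The smallest is 2 mismatches, between Hap151 and Hap339; p = 2/15 = 0.133.

0.133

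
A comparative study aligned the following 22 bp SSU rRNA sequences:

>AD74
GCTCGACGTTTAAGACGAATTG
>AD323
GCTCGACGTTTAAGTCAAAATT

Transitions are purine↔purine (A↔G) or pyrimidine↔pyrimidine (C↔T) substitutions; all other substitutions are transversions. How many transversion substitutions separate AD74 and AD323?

Differing sites — 15:A/T (Tv); 17:G/A (Ti); 20:T/A (Tv); 22:G/T (Tv).
Of the 4 differences, 1 transition and 3 transversions, so the answer is 3.

3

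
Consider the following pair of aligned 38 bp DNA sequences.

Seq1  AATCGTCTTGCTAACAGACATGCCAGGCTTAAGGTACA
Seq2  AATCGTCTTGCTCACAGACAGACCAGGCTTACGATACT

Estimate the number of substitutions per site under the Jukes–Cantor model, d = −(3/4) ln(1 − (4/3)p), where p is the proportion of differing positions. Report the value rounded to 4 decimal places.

Differing sites — 13:A/C; 21:T/G; 22:G/A; 32:A/C; 34:G/A; 38:A/T.
p = 6/38 = 0.157895.
d = −0.75 · ln(1 − (4/3)·0.157895) = −0.75 · ln(0.789473) = −0.75 · (-0.236390) = 0.1773.

0.1773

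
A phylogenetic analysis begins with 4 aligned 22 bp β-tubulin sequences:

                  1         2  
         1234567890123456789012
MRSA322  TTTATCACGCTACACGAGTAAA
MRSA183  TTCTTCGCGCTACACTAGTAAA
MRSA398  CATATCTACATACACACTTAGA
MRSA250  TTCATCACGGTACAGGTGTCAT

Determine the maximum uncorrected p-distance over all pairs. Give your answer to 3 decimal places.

Pairwise Hamming distances:
  MRSA322 vs MRSA183: 4
  MRSA322 vs MRSA398: 10
  MRSA322 vs MRSA250: 6
  MRSA183 vs MRSA398: 12
  MRSA183 vs MRSA250: 8
  MRSA398 vs MRSA250: 14
The largest is 14 mismatches, between MRSA398 and MRSA250; p = 14/22 = 0.636.

0.636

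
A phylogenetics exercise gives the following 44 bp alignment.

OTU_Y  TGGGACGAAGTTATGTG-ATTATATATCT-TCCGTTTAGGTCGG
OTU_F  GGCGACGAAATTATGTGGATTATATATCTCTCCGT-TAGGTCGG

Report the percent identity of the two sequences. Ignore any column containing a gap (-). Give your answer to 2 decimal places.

Excluding the 3 gap columns leaves 41 comparable sites.
Mismatches occur at site 1 (T→G), site 3 (G→C), site 10 (G→A).
38 of the 41 comparable sites match, so the percent identity is 38/41 × 100 = 92.68%.

92.68%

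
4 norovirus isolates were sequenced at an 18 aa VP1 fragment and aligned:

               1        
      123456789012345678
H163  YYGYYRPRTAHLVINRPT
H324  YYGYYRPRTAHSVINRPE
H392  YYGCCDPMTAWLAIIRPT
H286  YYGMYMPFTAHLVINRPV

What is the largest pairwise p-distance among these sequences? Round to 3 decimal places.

Pairwise Hamming distances:
  H163 vs H324: 2
  H163 vs H392: 7
  H163 vs H286: 4
  H324 vs H392: 9
  H324 vs H286: 5
  H392 vs H286: 8
The largest is 9 mismatches, between H324 and H392; p = 9/18 = 0.500.

0.500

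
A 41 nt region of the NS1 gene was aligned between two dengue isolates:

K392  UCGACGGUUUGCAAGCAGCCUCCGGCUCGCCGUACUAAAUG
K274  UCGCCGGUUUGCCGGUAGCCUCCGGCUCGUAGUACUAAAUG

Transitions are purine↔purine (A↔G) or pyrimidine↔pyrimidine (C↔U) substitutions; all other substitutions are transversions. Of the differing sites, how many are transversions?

Differing sites — 4:A/C (Tv); 13:A/C (Tv); 14:A/G (Ti); 16:C/U (Ti); 30:C/U (Ti); 31:C/A (Tv).
Of the 6 differences, 3 transitions and 3 transversions, so the answer is 3.

3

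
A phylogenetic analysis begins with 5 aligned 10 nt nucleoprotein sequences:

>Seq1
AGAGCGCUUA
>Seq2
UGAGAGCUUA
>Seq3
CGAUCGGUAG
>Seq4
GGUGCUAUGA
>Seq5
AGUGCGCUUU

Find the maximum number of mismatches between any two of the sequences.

7

Pairwise Hamming distances:
  Seq1 vs Seq2: 2
  Seq1 vs Seq3: 5
  Seq1 vs Seq4: 5
  Seq1 vs Seq5: 2
  Seq2 vs Seq3: 6
  Seq2 vs Seq4: 6
  Seq2 vs Seq5: 4
  Seq3 vs Seq4: 7
  Seq3 vs Seq5: 6
  Seq4 vs Seq5: 5
The largest is 7, between Seq3 and Seq4.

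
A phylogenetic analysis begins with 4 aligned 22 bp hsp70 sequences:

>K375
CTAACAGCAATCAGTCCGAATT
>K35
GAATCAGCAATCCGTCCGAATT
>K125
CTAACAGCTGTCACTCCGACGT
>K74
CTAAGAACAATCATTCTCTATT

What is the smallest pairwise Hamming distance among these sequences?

4

Pairwise Hamming distances:
  K375 vs K35: 4
  K375 vs K125: 5
  K375 vs K74: 6
  K35 vs K125: 9
  K35 vs K74: 10
  K125 vs K74: 10
The smallest is 4, between K375 and K35.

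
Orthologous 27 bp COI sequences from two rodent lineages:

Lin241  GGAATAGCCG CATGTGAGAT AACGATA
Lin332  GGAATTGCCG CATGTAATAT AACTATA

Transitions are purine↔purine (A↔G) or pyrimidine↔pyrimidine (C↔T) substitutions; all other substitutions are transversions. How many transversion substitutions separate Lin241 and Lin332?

3

Differing sites — 6:A/T (Tv); 16:G/A (Ti); 18:G/T (Tv); 24:G/T (Tv).
Of the 4 differences, 1 transition and 3 transversions, so the answer is 3.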